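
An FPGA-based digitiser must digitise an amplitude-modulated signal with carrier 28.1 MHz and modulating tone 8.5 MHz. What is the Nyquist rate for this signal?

AM sidebands sit at fc ± fm = 19.6 MHz and 36.6 MHz.
Highest-frequency component: 36.6 MHz.
Nyquist rate = 2 × 36.6 MHz = 73.2 MHz.

73.2 MHz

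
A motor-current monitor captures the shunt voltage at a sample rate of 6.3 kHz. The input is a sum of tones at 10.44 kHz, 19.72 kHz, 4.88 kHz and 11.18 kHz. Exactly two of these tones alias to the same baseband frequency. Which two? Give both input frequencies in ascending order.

fs/2 = 3.15 kHz.
10.44 kHz mod fs = 4.14 kHz.
4.14 kHz > fs/2 = 3.15 kHz, folds to fs − 4.14 kHz = 2.16 kHz.
19.72 kHz mod fs = 0.82 kHz.
0.82 kHz ≤ fs/2 = 3.15 kHz, appears at 0.82 kHz.
4.88 kHz > fs/2 = 3.15 kHz, folds to fs − 4.88 kHz = 1.42 kHz.
11.18 kHz mod fs = 4.88 kHz.
4.88 kHz > fs/2 = 3.15 kHz, folds to fs − 4.88 kHz = 1.42 kHz.
4.88 kHz and 11.18 kHz both map to 1.42 kHz.

4.88 kHz, 11.18 kHz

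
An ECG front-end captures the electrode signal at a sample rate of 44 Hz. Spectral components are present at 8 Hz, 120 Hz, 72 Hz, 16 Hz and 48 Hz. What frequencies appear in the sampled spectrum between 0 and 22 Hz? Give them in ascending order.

fs/2 = 22 Hz.
8 Hz ≤ fs/2 = 22 Hz, passes unchanged.
120 Hz mod fs = 32 Hz.
32 Hz > fs/2 = 22 Hz, folds to fs − 32 Hz = 12 Hz.
72 Hz mod fs = 28 Hz.
28 Hz > fs/2 = 22 Hz, folds to fs − 28 Hz = 16 Hz.
16 Hz ≤ fs/2 = 22 Hz, passes unchanged.
48 Hz mod fs = 4 Hz.
4 Hz ≤ fs/2 = 22 Hz, appears at 4 Hz.
Distinct values: {4 Hz, 8 Hz, 12 Hz, 16 Hz}.

4 Hz, 8 Hz, 12 Hz, 16 Hz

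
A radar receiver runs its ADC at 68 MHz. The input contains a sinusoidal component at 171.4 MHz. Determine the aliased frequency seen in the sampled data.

171.4 MHz mod fs = 35.4 MHz.
35.4 MHz > fs/2 = 34 MHz, folds to fs − 35.4 MHz = 32.6 MHz.

32.6 MHz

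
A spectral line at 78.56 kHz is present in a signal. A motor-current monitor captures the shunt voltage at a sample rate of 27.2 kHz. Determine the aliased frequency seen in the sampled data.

78.56 kHz mod fs = 24.16 kHz.
24.16 kHz > fs/2 = 13.6 kHz, folds to fs − 24.16 kHz = 3.04 kHz.

3.04 kHz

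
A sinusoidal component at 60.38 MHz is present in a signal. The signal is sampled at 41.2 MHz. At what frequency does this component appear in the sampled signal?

60.38 MHz mod fs = 19.18 MHz.
19.18 MHz ≤ fs/2 = 20.6 MHz, appears at 19.18 MHz.

19.18 MHz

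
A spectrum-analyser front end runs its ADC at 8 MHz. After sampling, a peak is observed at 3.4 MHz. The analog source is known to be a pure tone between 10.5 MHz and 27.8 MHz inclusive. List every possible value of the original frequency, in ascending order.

11.4 MHz, 12.6 MHz, 19.4 MHz, 20.6 MHz, 27.4 MHz

Frequencies that alias to 3.4 MHz are k·fs ± 3.4 MHz for integer k ≥ 0.
k=0: 3.4 MHz.
k=1: 4.6 MHz, 11.4 MHz.
k=2: 12.6 MHz, 19.4 MHz.
k=3: 20.6 MHz, 27.4 MHz.
k=4: 28.6 MHz, 35.4 MHz.
Within [10.5 MHz, 27.8 MHz]: 11.4 MHz, 12.6 MHz, 19.4 MHz, 20.6 MHz, 27.4 MHz.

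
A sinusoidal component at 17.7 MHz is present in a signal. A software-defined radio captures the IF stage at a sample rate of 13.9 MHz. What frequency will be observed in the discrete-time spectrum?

17.7 MHz mod fs = 3.8 MHz.
3.8 MHz ≤ fs/2 = 6.95 MHz, appears at 3.8 MHz.

3.8 MHz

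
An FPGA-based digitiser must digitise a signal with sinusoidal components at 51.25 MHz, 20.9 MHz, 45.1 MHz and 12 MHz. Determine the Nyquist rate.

102.5 MHz

Highest-frequency component: 51.25 MHz.
Nyquist rate = 2 × 51.25 MHz = 102.5 MHz.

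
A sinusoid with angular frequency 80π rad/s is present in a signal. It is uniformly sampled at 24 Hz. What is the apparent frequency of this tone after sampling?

8 Hz

ω = 80π rad/s → f = ω/(2π) = 40 Hz.
40 Hz mod fs = 16 Hz.
16 Hz > fs/2 = 12 Hz, folds to fs − 16 Hz = 8 Hz.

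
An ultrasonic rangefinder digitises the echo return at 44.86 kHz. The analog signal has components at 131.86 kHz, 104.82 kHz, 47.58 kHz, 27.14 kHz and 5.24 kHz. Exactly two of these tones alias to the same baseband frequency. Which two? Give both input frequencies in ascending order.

fs/2 = 22.43 kHz.
131.86 kHz mod fs = 42.14 kHz.
42.14 kHz > fs/2 = 22.43 kHz, folds to fs − 42.14 kHz = 2.72 kHz.
104.82 kHz mod fs = 15.1 kHz.
15.1 kHz ≤ fs/2 = 22.43 kHz, appears at 15.1 kHz.
47.58 kHz mod fs = 2.72 kHz.
2.72 kHz ≤ fs/2 = 22.43 kHz, appears at 2.72 kHz.
27.14 kHz > fs/2 = 22.43 kHz, folds to fs − 27.14 kHz = 17.72 kHz.
5.24 kHz ≤ fs/2 = 22.43 kHz, passes unchanged.
47.58 kHz and 131.86 kHz both map to 2.72 kHz.

47.58 kHz, 131.86 kHz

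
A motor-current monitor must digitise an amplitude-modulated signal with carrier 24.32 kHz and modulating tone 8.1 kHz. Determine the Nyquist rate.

64.84 kHz

AM sidebands sit at fc ± fm = 16.22 kHz and 32.42 kHz.
Highest-frequency component: 32.42 kHz.
Nyquist rate = 2 × 32.42 kHz = 64.84 kHz.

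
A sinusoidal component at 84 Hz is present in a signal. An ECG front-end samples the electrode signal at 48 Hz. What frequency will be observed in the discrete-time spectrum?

84 Hz mod fs = 36 Hz.
36 Hz > fs/2 = 24 Hz, folds to fs − 36 Hz = 12 Hz.

12 Hz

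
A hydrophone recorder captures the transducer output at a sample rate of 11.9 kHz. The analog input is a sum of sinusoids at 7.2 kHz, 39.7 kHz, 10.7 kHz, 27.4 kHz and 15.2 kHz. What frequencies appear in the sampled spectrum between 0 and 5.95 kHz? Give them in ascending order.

fs/2 = 5.95 kHz.
7.2 kHz > fs/2 = 5.95 kHz, folds to fs − 7.2 kHz = 4.7 kHz.
39.7 kHz mod fs = 4 kHz.
4 kHz ≤ fs/2 = 5.95 kHz, appears at 4 kHz.
10.7 kHz > fs/2 = 5.95 kHz, folds to fs − 10.7 kHz = 1.2 kHz.
27.4 kHz mod fs = 3.6 kHz.
3.6 kHz ≤ fs/2 = 5.95 kHz, appears at 3.6 kHz.
15.2 kHz mod fs = 3.3 kHz.
3.3 kHz ≤ fs/2 = 5.95 kHz, appears at 3.3 kHz.
Distinct values: {1.2 kHz, 3.3 kHz, 3.6 kHz, 4 kHz, 4.7 kHz}.

1.2 kHz, 3.3 kHz, 3.6 kHz, 4 kHz, 4.7 kHz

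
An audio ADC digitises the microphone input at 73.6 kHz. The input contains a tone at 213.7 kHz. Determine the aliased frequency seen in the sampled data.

213.7 kHz mod fs = 66.5 kHz.
66.5 kHz > fs/2 = 36.8 kHz, folds to fs − 66.5 kHz = 7.1 kHz.

7.1 kHz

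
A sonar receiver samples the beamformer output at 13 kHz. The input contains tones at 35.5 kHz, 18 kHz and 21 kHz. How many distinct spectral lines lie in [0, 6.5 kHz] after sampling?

fs/2 = 6.5 kHz.
35.5 kHz mod fs = 9.5 kHz.
9.5 kHz > fs/2 = 6.5 kHz, folds to fs − 9.5 kHz = 3.5 kHz.
18 kHz mod fs = 5 kHz.
5 kHz ≤ fs/2 = 6.5 kHz, appears at 5 kHz.
21 kHz mod fs = 8 kHz.
8 kHz > fs/2 = 6.5 kHz, folds to fs − 8 kHz = 5 kHz.
Distinct values: {3.5 kHz, 5 kHz} → 2.

2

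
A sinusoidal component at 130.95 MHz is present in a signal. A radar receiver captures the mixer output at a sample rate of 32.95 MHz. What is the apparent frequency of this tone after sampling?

0.85 MHz

130.95 MHz mod fs = 32.1 MHz.
32.1 MHz > fs/2 = 16.475 MHz, folds to fs − 32.1 MHz = 0.85 MHz.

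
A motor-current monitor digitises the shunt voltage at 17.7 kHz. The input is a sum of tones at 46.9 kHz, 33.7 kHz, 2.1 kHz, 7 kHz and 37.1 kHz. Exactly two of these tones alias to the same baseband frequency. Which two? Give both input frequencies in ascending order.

fs/2 = 8.85 kHz.
46.9 kHz mod fs = 11.5 kHz.
11.5 kHz > fs/2 = 8.85 kHz, folds to fs − 11.5 kHz = 6.2 kHz.
33.7 kHz mod fs = 16 kHz.
16 kHz > fs/2 = 8.85 kHz, folds to fs − 16 kHz = 1.7 kHz.
2.1 kHz ≤ fs/2 = 8.85 kHz, passes unchanged.
7 kHz ≤ fs/2 = 8.85 kHz, passes unchanged.
37.1 kHz mod fs = 1.7 kHz.
1.7 kHz ≤ fs/2 = 8.85 kHz, appears at 1.7 kHz.
33.7 kHz and 37.1 kHz both map to 1.7 kHz.

33.7 kHz, 37.1 kHz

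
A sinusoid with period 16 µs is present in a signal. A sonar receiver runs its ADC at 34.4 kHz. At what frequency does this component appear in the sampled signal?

6.3 kHz

T = 16 µs → f = 1/T = 62.5 kHz.
62.5 kHz mod fs = 28.1 kHz.
28.1 kHz > fs/2 = 17.2 kHz, folds to fs − 28.1 kHz = 6.3 kHz.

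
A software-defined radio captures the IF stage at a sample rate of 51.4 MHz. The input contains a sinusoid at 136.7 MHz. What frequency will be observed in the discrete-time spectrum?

17.5 MHz

136.7 MHz mod fs = 33.9 MHz.
33.9 MHz > fs/2 = 25.7 MHz, folds to fs − 33.9 MHz = 17.5 MHz.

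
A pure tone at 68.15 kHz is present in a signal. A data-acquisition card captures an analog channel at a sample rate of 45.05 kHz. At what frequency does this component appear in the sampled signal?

21.95 kHz

68.15 kHz mod fs = 23.1 kHz.
23.1 kHz > fs/2 = 22.525 kHz, folds to fs − 23.1 kHz = 21.95 kHz.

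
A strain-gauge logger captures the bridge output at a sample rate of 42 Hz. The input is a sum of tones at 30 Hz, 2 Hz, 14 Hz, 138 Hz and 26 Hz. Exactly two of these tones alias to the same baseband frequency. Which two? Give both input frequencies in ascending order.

fs/2 = 21 Hz.
30 Hz > fs/2 = 21 Hz, folds to fs − 30 Hz = 12 Hz.
2 Hz ≤ fs/2 = 21 Hz, passes unchanged.
14 Hz ≤ fs/2 = 21 Hz, passes unchanged.
138 Hz mod fs = 12 Hz.
12 Hz ≤ fs/2 = 21 Hz, appears at 12 Hz.
26 Hz > fs/2 = 21 Hz, folds to fs − 26 Hz = 16 Hz.
30 Hz and 138 Hz both map to 12 Hz.

30 Hz, 138 Hz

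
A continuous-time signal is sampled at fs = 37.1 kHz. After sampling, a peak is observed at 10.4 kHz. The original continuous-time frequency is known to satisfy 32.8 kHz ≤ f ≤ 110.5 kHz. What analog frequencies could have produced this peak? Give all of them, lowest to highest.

47.5 kHz, 63.8 kHz, 84.6 kHz, 100.9 kHz

Frequencies that alias to 10.4 kHz are k·fs ± 10.4 kHz for integer k ≥ 0.
k=0: 10.4 kHz.
k=1: 26.7 kHz, 47.5 kHz.
k=2: 63.8 kHz, 84.6 kHz.
k=3: 100.9 kHz, 121.7 kHz.
k=4: 138 kHz, 158.8 kHz.
Within [32.8 kHz, 110.5 kHz]: 47.5 kHz, 63.8 kHz, 84.6 kHz, 100.9 kHz.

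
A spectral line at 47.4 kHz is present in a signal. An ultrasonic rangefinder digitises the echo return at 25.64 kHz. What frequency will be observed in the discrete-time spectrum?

3.88 kHz

47.4 kHz mod fs = 21.76 kHz.
21.76 kHz > fs/2 = 12.82 kHz, folds to fs − 21.76 kHz = 3.88 kHz.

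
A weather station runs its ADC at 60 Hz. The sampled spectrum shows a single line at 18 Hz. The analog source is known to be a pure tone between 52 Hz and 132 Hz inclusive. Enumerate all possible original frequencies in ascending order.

78 Hz, 102 Hz

Frequencies that alias to 18 Hz are k·fs ± 18 Hz for integer k ≥ 0.
k=0: 18 Hz.
k=1: 42 Hz, 78 Hz.
k=2: 102 Hz, 138 Hz.
k=3: 162 Hz, 198 Hz.
Within [52 Hz, 132 Hz]: 78 Hz, 102 Hz.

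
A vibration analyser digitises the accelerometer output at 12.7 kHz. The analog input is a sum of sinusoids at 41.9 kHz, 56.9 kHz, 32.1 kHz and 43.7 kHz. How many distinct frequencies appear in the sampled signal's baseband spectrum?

fs/2 = 6.35 kHz.
41.9 kHz mod fs = 3.8 kHz.
3.8 kHz ≤ fs/2 = 6.35 kHz, appears at 3.8 kHz.
56.9 kHz mod fs = 6.1 kHz.
6.1 kHz ≤ fs/2 = 6.35 kHz, appears at 6.1 kHz.
32.1 kHz mod fs = 6.7 kHz.
6.7 kHz > fs/2 = 6.35 kHz, folds to fs − 6.7 kHz = 6 kHz.
43.7 kHz mod fs = 5.6 kHz.
5.6 kHz ≤ fs/2 = 6.35 kHz, appears at 5.6 kHz.
Distinct values: {3.8 kHz, 5.6 kHz, 6 kHz, 6.1 kHz} → 4.

4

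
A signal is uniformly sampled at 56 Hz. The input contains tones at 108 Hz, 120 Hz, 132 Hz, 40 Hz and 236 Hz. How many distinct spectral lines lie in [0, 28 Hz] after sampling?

fs/2 = 28 Hz.
108 Hz mod fs = 52 Hz.
52 Hz > fs/2 = 28 Hz, folds to fs − 52 Hz = 4 Hz.
120 Hz mod fs = 8 Hz.
8 Hz ≤ fs/2 = 28 Hz, appears at 8 Hz.
132 Hz mod fs = 20 Hz.
20 Hz ≤ fs/2 = 28 Hz, appears at 20 Hz.
40 Hz > fs/2 = 28 Hz, folds to fs − 40 Hz = 16 Hz.
236 Hz mod fs = 12 Hz.
12 Hz ≤ fs/2 = 28 Hz, appears at 12 Hz.
Distinct values: {4 Hz, 8 Hz, 12 Hz, 16 Hz, 20 Hz} → 5.

5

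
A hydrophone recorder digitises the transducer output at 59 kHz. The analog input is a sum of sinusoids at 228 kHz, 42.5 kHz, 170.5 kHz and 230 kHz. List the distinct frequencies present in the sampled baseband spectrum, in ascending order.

fs/2 = 29.5 kHz.
228 kHz mod fs = 51 kHz.
51 kHz > fs/2 = 29.5 kHz, folds to fs − 51 kHz = 8 kHz.
42.5 kHz > fs/2 = 29.5 kHz, folds to fs − 42.5 kHz = 16.5 kHz.
170.5 kHz mod fs = 52.5 kHz.
52.5 kHz > fs/2 = 29.5 kHz, folds to fs − 52.5 kHz = 6.5 kHz.
230 kHz mod fs = 53 kHz.
53 kHz > fs/2 = 29.5 kHz, folds to fs − 53 kHz = 6 kHz.
Distinct values: {6 kHz, 6.5 kHz, 8 kHz, 16.5 kHz}.

6 kHz, 6.5 kHz, 8 kHz, 16.5 kHz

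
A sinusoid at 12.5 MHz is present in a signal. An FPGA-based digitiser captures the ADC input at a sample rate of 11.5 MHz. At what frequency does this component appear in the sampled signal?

12.5 MHz mod fs = 1 MHz.
1 MHz ≤ fs/2 = 5.75 MHz, appears at 1 MHz.

1 MHz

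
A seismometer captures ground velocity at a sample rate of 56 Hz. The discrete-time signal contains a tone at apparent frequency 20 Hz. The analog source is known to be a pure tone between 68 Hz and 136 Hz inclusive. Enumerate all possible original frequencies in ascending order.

Frequencies that alias to 20 Hz are k·fs ± 20 Hz for integer k ≥ 0.
k=0: 20 Hz.
k=1: 36 Hz, 76 Hz.
k=2: 92 Hz, 132 Hz.
k=3: 148 Hz, 188 Hz.
Within [68 Hz, 136 Hz]: 76 Hz, 92 Hz, 132 Hz.

76 Hz, 92 Hz, 132 Hz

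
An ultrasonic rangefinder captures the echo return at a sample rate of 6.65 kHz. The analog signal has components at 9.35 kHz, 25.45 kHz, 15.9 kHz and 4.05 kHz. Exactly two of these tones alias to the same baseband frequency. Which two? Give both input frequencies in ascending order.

4.05 kHz, 15.9 kHz

fs/2 = 3.325 kHz.
9.35 kHz mod fs = 2.7 kHz.
2.7 kHz ≤ fs/2 = 3.325 kHz, appears at 2.7 kHz.
25.45 kHz mod fs = 5.5 kHz.
5.5 kHz > fs/2 = 3.325 kHz, folds to fs − 5.5 kHz = 1.15 kHz.
15.9 kHz mod fs = 2.6 kHz.
2.6 kHz ≤ fs/2 = 3.325 kHz, appears at 2.6 kHz.
4.05 kHz > fs/2 = 3.325 kHz, folds to fs − 4.05 kHz = 2.6 kHz.
4.05 kHz and 15.9 kHz both map to 2.6 kHz.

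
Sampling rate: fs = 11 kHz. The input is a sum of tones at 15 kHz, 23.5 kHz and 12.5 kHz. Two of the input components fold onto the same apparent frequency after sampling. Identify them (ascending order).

12.5 kHz, 23.5 kHz

fs/2 = 5.5 kHz.
15 kHz mod fs = 4 kHz.
4 kHz ≤ fs/2 = 5.5 kHz, appears at 4 kHz.
23.5 kHz mod fs = 1.5 kHz.
1.5 kHz ≤ fs/2 = 5.5 kHz, appears at 1.5 kHz.
12.5 kHz mod fs = 1.5 kHz.
1.5 kHz ≤ fs/2 = 5.5 kHz, appears at 1.5 kHz.
12.5 kHz and 23.5 kHz both map to 1.5 kHz.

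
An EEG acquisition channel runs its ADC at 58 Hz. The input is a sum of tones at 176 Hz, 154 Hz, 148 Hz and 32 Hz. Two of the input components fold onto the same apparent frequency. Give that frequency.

26 Hz

fs/2 = 29 Hz.
176 Hz mod fs = 2 Hz.
2 Hz ≤ fs/2 = 29 Hz, appears at 2 Hz.
154 Hz mod fs = 38 Hz.
38 Hz > fs/2 = 29 Hz, folds to fs − 38 Hz = 20 Hz.
148 Hz mod fs = 32 Hz.
32 Hz > fs/2 = 29 Hz, folds to fs − 32 Hz = 26 Hz.
32 Hz > fs/2 = 29 Hz, folds to fs − 32 Hz = 26 Hz.
32 Hz and 148 Hz both map to 26 Hz.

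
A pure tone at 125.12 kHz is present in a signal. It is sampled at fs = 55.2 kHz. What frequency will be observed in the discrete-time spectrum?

125.12 kHz mod fs = 14.72 kHz.
14.72 kHz ≤ fs/2 = 27.6 kHz, appears at 14.72 kHz.

14.72 kHz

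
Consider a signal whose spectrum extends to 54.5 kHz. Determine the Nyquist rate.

Nyquist rate = 2 × 54.5 kHz = 109 kHz.

109 kHz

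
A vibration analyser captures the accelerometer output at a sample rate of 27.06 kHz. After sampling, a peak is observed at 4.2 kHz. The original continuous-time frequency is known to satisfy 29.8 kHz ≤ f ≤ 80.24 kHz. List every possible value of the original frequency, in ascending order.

Frequencies that alias to 4.2 kHz are k·fs ± 4.2 kHz for integer k ≥ 0.
k=0: 4.2 kHz.
k=1: 22.86 kHz, 31.26 kHz.
k=2: 49.92 kHz, 58.32 kHz.
k=3: 76.98 kHz, 85.38 kHz.
k=4: 104.04 kHz, 112.44 kHz.
Within [29.8 kHz, 80.24 kHz]: 31.26 kHz, 49.92 kHz, 58.32 kHz, 76.98 kHz.

31.26 kHz, 49.92 kHz, 58.32 kHz, 76.98 kHz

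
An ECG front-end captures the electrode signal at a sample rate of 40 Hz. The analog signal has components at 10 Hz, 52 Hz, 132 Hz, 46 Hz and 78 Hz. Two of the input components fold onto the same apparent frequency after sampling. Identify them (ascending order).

fs/2 = 20 Hz.
10 Hz ≤ fs/2 = 20 Hz, passes unchanged.
52 Hz mod fs = 12 Hz.
12 Hz ≤ fs/2 = 20 Hz, appears at 12 Hz.
132 Hz mod fs = 12 Hz.
12 Hz ≤ fs/2 = 20 Hz, appears at 12 Hz.
46 Hz mod fs = 6 Hz.
6 Hz ≤ fs/2 = 20 Hz, appears at 6 Hz.
78 Hz mod fs = 38 Hz.
38 Hz > fs/2 = 20 Hz, folds to fs − 38 Hz = 2 Hz.
52 Hz and 132 Hz both map to 12 Hz.

52 Hz, 132 Hz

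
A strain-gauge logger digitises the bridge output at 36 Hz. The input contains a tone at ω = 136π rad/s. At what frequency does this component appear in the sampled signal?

ω = 136π rad/s → f = ω/(2π) = 68 Hz.
68 Hz mod fs = 32 Hz.
32 Hz > fs/2 = 18 Hz, folds to fs − 32 Hz = 4 Hz.

4 Hz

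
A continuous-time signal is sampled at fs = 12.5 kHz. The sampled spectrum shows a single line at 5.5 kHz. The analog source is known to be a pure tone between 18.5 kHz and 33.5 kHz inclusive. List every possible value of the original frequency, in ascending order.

Frequencies that alias to 5.5 kHz are k·fs ± 5.5 kHz for integer k ≥ 0.
k=0: 5.5 kHz.
k=1: 7 kHz, 18 kHz.
k=2: 19.5 kHz, 30.5 kHz.
k=3: 32 kHz, 43 kHz.
k=4: 44.5 kHz, 55.5 kHz.
Within [18.5 kHz, 33.5 kHz]: 19.5 kHz, 30.5 kHz, 32 kHz.

19.5 kHz, 30.5 kHz, 32 kHz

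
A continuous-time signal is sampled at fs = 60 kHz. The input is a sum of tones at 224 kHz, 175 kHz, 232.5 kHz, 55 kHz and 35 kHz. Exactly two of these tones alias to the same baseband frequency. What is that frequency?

fs/2 = 30 kHz.
224 kHz mod fs = 44 kHz.
44 kHz > fs/2 = 30 kHz, folds to fs − 44 kHz = 16 kHz.
175 kHz mod fs = 55 kHz.
55 kHz > fs/2 = 30 kHz, folds to fs − 55 kHz = 5 kHz.
232.5 kHz mod fs = 52.5 kHz.
52.5 kHz > fs/2 = 30 kHz, folds to fs − 52.5 kHz = 7.5 kHz.
55 kHz > fs/2 = 30 kHz, folds to fs − 55 kHz = 5 kHz.
35 kHz > fs/2 = 30 kHz, folds to fs − 35 kHz = 25 kHz.
55 kHz and 175 kHz both map to 5 kHz.

5 kHz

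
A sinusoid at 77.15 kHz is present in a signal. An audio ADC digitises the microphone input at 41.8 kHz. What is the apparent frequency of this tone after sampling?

77.15 kHz mod fs = 35.35 kHz.
35.35 kHz > fs/2 = 20.9 kHz, folds to fs − 35.35 kHz = 6.45 kHz.

6.45 kHz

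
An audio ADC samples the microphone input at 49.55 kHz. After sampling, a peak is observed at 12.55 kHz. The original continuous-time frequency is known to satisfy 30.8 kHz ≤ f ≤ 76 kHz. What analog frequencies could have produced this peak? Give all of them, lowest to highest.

Frequencies that alias to 12.55 kHz are k·fs ± 12.55 kHz for integer k ≥ 0.
k=0: 12.55 kHz.
k=1: 37 kHz, 62.1 kHz.
k=2: 86.55 kHz, 111.65 kHz.
Within [30.8 kHz, 76 kHz]: 37 kHz, 62.1 kHz.

37 kHz, 62.1 kHz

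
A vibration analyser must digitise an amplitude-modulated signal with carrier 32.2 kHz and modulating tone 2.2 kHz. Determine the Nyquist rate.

68.8 kHz

AM sidebands sit at fc ± fm = 30 kHz and 34.4 kHz.
Highest-frequency component: 34.4 kHz.
Nyquist rate = 2 × 34.4 kHz = 68.8 kHz.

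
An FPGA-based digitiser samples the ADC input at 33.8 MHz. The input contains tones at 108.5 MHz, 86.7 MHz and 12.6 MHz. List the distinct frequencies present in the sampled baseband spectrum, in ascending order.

7.1 MHz, 12.6 MHz, 14.7 MHz

fs/2 = 16.9 MHz.
108.5 MHz mod fs = 7.1 MHz.
7.1 MHz ≤ fs/2 = 16.9 MHz, appears at 7.1 MHz.
86.7 MHz mod fs = 19.1 MHz.
19.1 MHz > fs/2 = 16.9 MHz, folds to fs − 19.1 MHz = 14.7 MHz.
12.6 MHz ≤ fs/2 = 16.9 MHz, passes unchanged.
Distinct values: {7.1 MHz, 12.6 MHz, 14.7 MHz}.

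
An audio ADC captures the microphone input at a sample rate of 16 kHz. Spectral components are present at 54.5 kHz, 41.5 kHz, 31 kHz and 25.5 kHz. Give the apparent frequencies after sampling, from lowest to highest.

fs/2 = 8 kHz.
54.5 kHz mod fs = 6.5 kHz.
6.5 kHz ≤ fs/2 = 8 kHz, appears at 6.5 kHz.
41.5 kHz mod fs = 9.5 kHz.
9.5 kHz > fs/2 = 8 kHz, folds to fs − 9.5 kHz = 6.5 kHz.
31 kHz mod fs = 15 kHz.
15 kHz > fs/2 = 8 kHz, folds to fs − 15 kHz = 1 kHz.
25.5 kHz mod fs = 9.5 kHz.
9.5 kHz > fs/2 = 8 kHz, folds to fs − 9.5 kHz = 6.5 kHz.
Distinct values: {1 kHz, 6.5 kHz}.

1 kHz, 6.5 kHz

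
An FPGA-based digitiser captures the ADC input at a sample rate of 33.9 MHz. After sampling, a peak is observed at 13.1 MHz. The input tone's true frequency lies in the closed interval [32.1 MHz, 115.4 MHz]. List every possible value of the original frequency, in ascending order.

47 MHz, 54.7 MHz, 80.9 MHz, 88.6 MHz, 114.8 MHz

Frequencies that alias to 13.1 MHz are k·fs ± 13.1 MHz for integer k ≥ 0.
k=0: 13.1 MHz.
k=1: 20.8 MHz, 47 MHz.
k=2: 54.7 MHz, 80.9 MHz.
k=3: 88.6 MHz, 114.8 MHz.
k=4: 122.5 MHz, 148.7 MHz.
Within [32.1 MHz, 115.4 MHz]: 47 MHz, 54.7 MHz, 80.9 MHz, 88.6 MHz, 114.8 MHz.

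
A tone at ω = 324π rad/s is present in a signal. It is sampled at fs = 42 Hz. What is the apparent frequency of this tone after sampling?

6 Hz

ω = 324π rad/s → f = ω/(2π) = 162 Hz.
162 Hz mod fs = 36 Hz.
36 Hz > fs/2 = 21 Hz, folds to fs − 36 Hz = 6 Hz.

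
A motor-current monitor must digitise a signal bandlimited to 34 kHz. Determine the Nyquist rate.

68 kHz

Nyquist rate = 2 × 34 kHz = 68 kHz.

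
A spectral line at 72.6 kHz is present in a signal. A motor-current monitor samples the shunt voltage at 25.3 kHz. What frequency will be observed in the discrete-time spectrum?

3.3 kHz

72.6 kHz mod fs = 22 kHz.
22 kHz > fs/2 = 12.65 kHz, folds to fs − 22 kHz = 3.3 kHz.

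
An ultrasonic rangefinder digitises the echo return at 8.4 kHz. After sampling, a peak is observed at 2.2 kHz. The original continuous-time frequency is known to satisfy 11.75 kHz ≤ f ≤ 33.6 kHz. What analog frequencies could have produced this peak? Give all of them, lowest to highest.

Frequencies that alias to 2.2 kHz are k·fs ± 2.2 kHz for integer k ≥ 0.
k=0: 2.2 kHz.
k=1: 6.2 kHz, 10.6 kHz.
k=2: 14.6 kHz, 19 kHz.
k=3: 23 kHz, 27.4 kHz.
k=4: 31.4 kHz, 35.8 kHz.
k=5: 39.8 kHz, 44.2 kHz.
Within [11.75 kHz, 33.6 kHz]: 14.6 kHz, 19 kHz, 23 kHz, 27.4 kHz, 31.4 kHz.

14.6 kHz, 19 kHz, 23 kHz, 27.4 kHz, 31.4 kHz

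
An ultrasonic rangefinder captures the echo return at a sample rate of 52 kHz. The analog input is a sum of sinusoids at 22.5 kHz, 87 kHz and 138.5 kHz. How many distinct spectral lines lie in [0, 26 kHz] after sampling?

fs/2 = 26 kHz.
22.5 kHz ≤ fs/2 = 26 kHz, passes unchanged.
87 kHz mod fs = 35 kHz.
35 kHz > fs/2 = 26 kHz, folds to fs − 35 kHz = 17 kHz.
138.5 kHz mod fs = 34.5 kHz.
34.5 kHz > fs/2 = 26 kHz, folds to fs − 34.5 kHz = 17.5 kHz.
Distinct values: {17 kHz, 17.5 kHz, 22.5 kHz} → 3.

3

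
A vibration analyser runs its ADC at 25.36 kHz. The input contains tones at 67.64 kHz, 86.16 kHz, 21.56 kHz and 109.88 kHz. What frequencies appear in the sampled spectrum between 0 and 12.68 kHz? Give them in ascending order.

3.8 kHz, 8.44 kHz, 10.08 kHz

fs/2 = 12.68 kHz.
67.64 kHz mod fs = 16.92 kHz.
16.92 kHz > fs/2 = 12.68 kHz, folds to fs − 16.92 kHz = 8.44 kHz.
86.16 kHz mod fs = 10.08 kHz.
10.08 kHz ≤ fs/2 = 12.68 kHz, appears at 10.08 kHz.
21.56 kHz > fs/2 = 12.68 kHz, folds to fs − 21.56 kHz = 3.8 kHz.
109.88 kHz mod fs = 8.44 kHz.
8.44 kHz ≤ fs/2 = 12.68 kHz, appears at 8.44 kHz.
Distinct values: {3.8 kHz, 8.44 kHz, 10.08 kHz}.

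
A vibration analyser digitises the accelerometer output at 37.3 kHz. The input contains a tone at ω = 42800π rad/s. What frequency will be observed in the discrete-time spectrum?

15.9 kHz

ω = 42800π rad/s → f = ω/(2π) = 21400 Hz = 21.4 kHz.
21.4 kHz > fs/2 = 18.65 kHz, folds to fs − 21.4 kHz = 15.9 kHz.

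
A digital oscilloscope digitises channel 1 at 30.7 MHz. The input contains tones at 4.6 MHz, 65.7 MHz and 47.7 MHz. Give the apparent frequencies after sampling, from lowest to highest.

fs/2 = 15.35 MHz.
4.6 MHz ≤ fs/2 = 15.35 MHz, passes unchanged.
65.7 MHz mod fs = 4.3 MHz.
4.3 MHz ≤ fs/2 = 15.35 MHz, appears at 4.3 MHz.
47.7 MHz mod fs = 17 MHz.
17 MHz > fs/2 = 15.35 MHz, folds to fs − 17 MHz = 13.7 MHz.
Distinct values: {4.3 MHz, 4.6 MHz, 13.7 MHz}.

4.3 MHz, 4.6 MHz, 13.7 MHz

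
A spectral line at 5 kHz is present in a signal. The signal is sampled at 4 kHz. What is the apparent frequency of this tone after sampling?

1 kHz

5 kHz mod fs = 1 kHz.
1 kHz ≤ fs/2 = 2 kHz, appears at 1 kHz.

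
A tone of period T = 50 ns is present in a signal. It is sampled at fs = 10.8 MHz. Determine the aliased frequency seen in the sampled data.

1.6 MHz

T = 50 ns → f = 1/T = 20 MHz.
20 MHz mod fs = 9.2 MHz.
9.2 MHz > fs/2 = 5.4 MHz, folds to fs − 9.2 MHz = 1.6 MHz.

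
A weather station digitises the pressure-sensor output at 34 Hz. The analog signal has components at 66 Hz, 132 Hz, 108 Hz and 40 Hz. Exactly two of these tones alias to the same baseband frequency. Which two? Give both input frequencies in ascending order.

40 Hz, 108 Hz

fs/2 = 17 Hz.
66 Hz mod fs = 32 Hz.
32 Hz > fs/2 = 17 Hz, folds to fs − 32 Hz = 2 Hz.
132 Hz mod fs = 30 Hz.
30 Hz > fs/2 = 17 Hz, folds to fs − 30 Hz = 4 Hz.
108 Hz mod fs = 6 Hz.
6 Hz ≤ fs/2 = 17 Hz, appears at 6 Hz.
40 Hz mod fs = 6 Hz.
6 Hz ≤ fs/2 = 17 Hz, appears at 6 Hz.
40 Hz and 108 Hz both map to 6 Hz.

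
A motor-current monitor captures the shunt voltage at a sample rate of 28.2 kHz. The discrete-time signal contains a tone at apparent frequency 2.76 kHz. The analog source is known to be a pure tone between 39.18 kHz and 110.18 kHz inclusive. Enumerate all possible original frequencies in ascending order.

Frequencies that alias to 2.76 kHz are k·fs ± 2.76 kHz for integer k ≥ 0.
k=0: 2.76 kHz.
k=1: 25.44 kHz, 30.96 kHz.
k=2: 53.64 kHz, 59.16 kHz.
k=3: 81.84 kHz, 87.36 kHz.
k=4: 110.04 kHz, 115.56 kHz.
k=5: 138.24 kHz, 143.76 kHz.
Within [39.18 kHz, 110.18 kHz]: 53.64 kHz, 59.16 kHz, 81.84 kHz, 87.36 kHz, 110.04 kHz.

53.64 kHz, 59.16 kHz, 81.84 kHz, 87.36 kHz, 110.04 kHz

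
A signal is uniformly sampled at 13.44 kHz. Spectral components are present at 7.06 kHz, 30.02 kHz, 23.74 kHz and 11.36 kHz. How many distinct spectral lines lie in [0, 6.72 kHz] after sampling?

3

fs/2 = 6.72 kHz.
7.06 kHz > fs/2 = 6.72 kHz, folds to fs − 7.06 kHz = 6.38 kHz.
30.02 kHz mod fs = 3.14 kHz.
3.14 kHz ≤ fs/2 = 6.72 kHz, appears at 3.14 kHz.
23.74 kHz mod fs = 10.3 kHz.
10.3 kHz > fs/2 = 6.72 kHz, folds to fs − 10.3 kHz = 3.14 kHz.
11.36 kHz > fs/2 = 6.72 kHz, folds to fs − 11.36 kHz = 2.08 kHz.
Distinct values: {2.08 kHz, 3.14 kHz, 6.38 kHz} → 3.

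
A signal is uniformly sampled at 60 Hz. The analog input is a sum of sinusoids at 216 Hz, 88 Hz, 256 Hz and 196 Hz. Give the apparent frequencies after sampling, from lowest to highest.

16 Hz, 24 Hz, 28 Hz

fs/2 = 30 Hz.
216 Hz mod fs = 36 Hz.
36 Hz > fs/2 = 30 Hz, folds to fs − 36 Hz = 24 Hz.
88 Hz mod fs = 28 Hz.
28 Hz ≤ fs/2 = 30 Hz, appears at 28 Hz.
256 Hz mod fs = 16 Hz.
16 Hz ≤ fs/2 = 30 Hz, appears at 16 Hz.
196 Hz mod fs = 16 Hz.
16 Hz ≤ fs/2 = 30 Hz, appears at 16 Hz.
Distinct values: {16 Hz, 24 Hz, 28 Hz}.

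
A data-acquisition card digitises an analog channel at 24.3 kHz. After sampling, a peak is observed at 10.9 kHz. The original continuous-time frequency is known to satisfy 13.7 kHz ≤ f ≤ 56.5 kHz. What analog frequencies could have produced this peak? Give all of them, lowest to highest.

Frequencies that alias to 10.9 kHz are k·fs ± 10.9 kHz for integer k ≥ 0.
k=0: 10.9 kHz.
k=1: 13.4 kHz, 35.2 kHz.
k=2: 37.7 kHz, 59.5 kHz.
k=3: 62 kHz, 83.8 kHz.
Within [13.7 kHz, 56.5 kHz]: 35.2 kHz, 37.7 kHz.

35.2 kHz, 37.7 kHz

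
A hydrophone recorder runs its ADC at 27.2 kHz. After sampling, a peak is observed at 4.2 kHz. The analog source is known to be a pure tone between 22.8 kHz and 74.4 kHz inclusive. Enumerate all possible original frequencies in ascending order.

Frequencies that alias to 4.2 kHz are k·fs ± 4.2 kHz for integer k ≥ 0.
k=0: 4.2 kHz.
k=1: 23 kHz, 31.4 kHz.
k=2: 50.2 kHz, 58.6 kHz.
k=3: 77.4 kHz, 85.8 kHz.
Within [22.8 kHz, 74.4 kHz]: 23 kHz, 31.4 kHz, 50.2 kHz, 58.6 kHz.

23 kHz, 31.4 kHz, 50.2 kHz, 58.6 kHz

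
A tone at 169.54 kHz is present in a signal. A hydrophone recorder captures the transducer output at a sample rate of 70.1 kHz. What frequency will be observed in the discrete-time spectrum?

169.54 kHz mod fs = 29.34 kHz.
29.34 kHz ≤ fs/2 = 35.05 kHz, appears at 29.34 kHz.

29.34 kHz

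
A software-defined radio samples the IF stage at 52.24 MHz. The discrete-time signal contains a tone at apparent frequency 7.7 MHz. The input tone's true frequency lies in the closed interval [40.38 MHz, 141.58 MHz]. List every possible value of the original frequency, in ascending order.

Frequencies that alias to 7.7 MHz are k·fs ± 7.7 MHz for integer k ≥ 0.
k=0: 7.7 MHz.
k=1: 44.54 MHz, 59.94 MHz.
k=2: 96.78 MHz, 112.18 MHz.
k=3: 149.02 MHz, 164.42 MHz.
Within [40.38 MHz, 141.58 MHz]: 44.54 MHz, 59.94 MHz, 96.78 MHz, 112.18 MHz.

44.54 MHz, 59.94 MHz, 96.78 MHz, 112.18 MHz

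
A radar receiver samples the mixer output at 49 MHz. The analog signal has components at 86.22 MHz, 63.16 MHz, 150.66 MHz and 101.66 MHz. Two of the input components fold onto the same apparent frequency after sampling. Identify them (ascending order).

fs/2 = 24.5 MHz.
86.22 MHz mod fs = 37.22 MHz.
37.22 MHz > fs/2 = 24.5 MHz, folds to fs − 37.22 MHz = 11.78 MHz.
63.16 MHz mod fs = 14.16 MHz.
14.16 MHz ≤ fs/2 = 24.5 MHz, appears at 14.16 MHz.
150.66 MHz mod fs = 3.66 MHz.
3.66 MHz ≤ fs/2 = 24.5 MHz, appears at 3.66 MHz.
101.66 MHz mod fs = 3.66 MHz.
3.66 MHz ≤ fs/2 = 24.5 MHz, appears at 3.66 MHz.
101.66 MHz and 150.66 MHz both map to 3.66 MHz.

101.66 MHz, 150.66 MHz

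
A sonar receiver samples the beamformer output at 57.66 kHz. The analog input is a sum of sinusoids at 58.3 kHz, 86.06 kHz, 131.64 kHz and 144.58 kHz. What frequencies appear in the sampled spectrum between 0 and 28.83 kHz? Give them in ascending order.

fs/2 = 28.83 kHz.
58.3 kHz mod fs = 0.64 kHz.
0.64 kHz ≤ fs/2 = 28.83 kHz, appears at 0.64 kHz.
86.06 kHz mod fs = 28.4 kHz.
28.4 kHz ≤ fs/2 = 28.83 kHz, appears at 28.4 kHz.
131.64 kHz mod fs = 16.32 kHz.
16.32 kHz ≤ fs/2 = 28.83 kHz, appears at 16.32 kHz.
144.58 kHz mod fs = 29.26 kHz.
29.26 kHz > fs/2 = 28.83 kHz, folds to fs − 29.26 kHz = 28.4 kHz.
Distinct values: {0.64 kHz, 16.32 kHz, 28.4 kHz}.

0.64 kHz, 16.32 kHz, 28.4 kHz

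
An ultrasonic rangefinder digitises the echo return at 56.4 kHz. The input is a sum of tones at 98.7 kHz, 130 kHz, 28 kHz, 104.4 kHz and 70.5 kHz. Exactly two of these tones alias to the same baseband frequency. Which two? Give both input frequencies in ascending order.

fs/2 = 28.2 kHz.
98.7 kHz mod fs = 42.3 kHz.
42.3 kHz > fs/2 = 28.2 kHz, folds to fs − 42.3 kHz = 14.1 kHz.
130 kHz mod fs = 17.2 kHz.
17.2 kHz ≤ fs/2 = 28.2 kHz, appears at 17.2 kHz.
28 kHz ≤ fs/2 = 28.2 kHz, passes unchanged.
104.4 kHz mod fs = 48 kHz.
48 kHz > fs/2 = 28.2 kHz, folds to fs − 48 kHz = 8.4 kHz.
70.5 kHz mod fs = 14.1 kHz.
14.1 kHz ≤ fs/2 = 28.2 kHz, appears at 14.1 kHz.
70.5 kHz and 98.7 kHz both map to 14.1 kHz.

70.5 kHz, 98.7 kHz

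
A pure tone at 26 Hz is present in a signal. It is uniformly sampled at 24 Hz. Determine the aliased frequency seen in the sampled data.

26 Hz mod fs = 2 Hz.
2 Hz ≤ fs/2 = 12 Hz, appears at 2 Hz.

2 Hz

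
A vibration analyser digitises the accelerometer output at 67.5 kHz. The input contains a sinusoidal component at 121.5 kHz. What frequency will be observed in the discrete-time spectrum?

121.5 kHz mod fs = 54 kHz.
54 kHz > fs/2 = 33.75 kHz, folds to fs − 54 kHz = 13.5 kHz.

13.5 kHz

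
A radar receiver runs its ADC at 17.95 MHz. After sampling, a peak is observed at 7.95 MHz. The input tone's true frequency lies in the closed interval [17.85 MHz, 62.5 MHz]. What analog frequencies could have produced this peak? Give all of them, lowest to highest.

25.9 MHz, 27.95 MHz, 43.85 MHz, 45.9 MHz, 61.8 MHz

Frequencies that alias to 7.95 MHz are k·fs ± 7.95 MHz for integer k ≥ 0.
k=0: 7.95 MHz.
k=1: 10 MHz, 25.9 MHz.
k=2: 27.95 MHz, 43.85 MHz.
k=3: 45.9 MHz, 61.8 MHz.
k=4: 63.85 MHz, 79.75 MHz.
Within [17.85 MHz, 62.5 MHz]: 25.9 MHz, 27.95 MHz, 43.85 MHz, 45.9 MHz, 61.8 MHz.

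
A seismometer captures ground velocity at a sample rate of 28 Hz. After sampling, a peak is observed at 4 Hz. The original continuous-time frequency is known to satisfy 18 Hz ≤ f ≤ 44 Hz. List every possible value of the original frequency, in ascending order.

Frequencies that alias to 4 Hz are k·fs ± 4 Hz for integer k ≥ 0.
k=0: 4 Hz.
k=1: 24 Hz, 32 Hz.
k=2: 52 Hz, 60 Hz.
Within [18 Hz, 44 Hz]: 24 Hz, 32 Hz.

24 Hz, 32 Hz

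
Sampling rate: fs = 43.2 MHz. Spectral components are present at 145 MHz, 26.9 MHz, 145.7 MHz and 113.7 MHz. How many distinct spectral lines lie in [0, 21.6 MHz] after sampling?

fs/2 = 21.6 MHz.
145 MHz mod fs = 15.4 MHz.
15.4 MHz ≤ fs/2 = 21.6 MHz, appears at 15.4 MHz.
26.9 MHz > fs/2 = 21.6 MHz, folds to fs − 26.9 MHz = 16.3 MHz.
145.7 MHz mod fs = 16.1 MHz.
16.1 MHz ≤ fs/2 = 21.6 MHz, appears at 16.1 MHz.
113.7 MHz mod fs = 27.3 MHz.
27.3 MHz > fs/2 = 21.6 MHz, folds to fs − 27.3 MHz = 15.9 MHz.
Distinct values: {15.4 MHz, 15.9 MHz, 16.1 MHz, 16.3 MHz} → 4.

4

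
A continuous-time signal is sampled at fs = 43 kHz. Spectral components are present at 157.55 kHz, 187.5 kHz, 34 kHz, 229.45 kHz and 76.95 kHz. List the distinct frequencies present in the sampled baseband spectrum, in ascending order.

fs/2 = 21.5 kHz.
157.55 kHz mod fs = 28.55 kHz.
28.55 kHz > fs/2 = 21.5 kHz, folds to fs − 28.55 kHz = 14.45 kHz.
187.5 kHz mod fs = 15.5 kHz.
15.5 kHz ≤ fs/2 = 21.5 kHz, appears at 15.5 kHz.
34 kHz > fs/2 = 21.5 kHz, folds to fs − 34 kHz = 9 kHz.
229.45 kHz mod fs = 14.45 kHz.
14.45 kHz ≤ fs/2 = 21.5 kHz, appears at 14.45 kHz.
76.95 kHz mod fs = 33.95 kHz.
33.95 kHz > fs/2 = 21.5 kHz, folds to fs − 33.95 kHz = 9.05 kHz.
Distinct values: {9 kHz, 9.05 kHz, 14.45 kHz, 15.5 kHz}.

9 kHz, 9.05 kHz, 14.45 kHz, 15.5 kHz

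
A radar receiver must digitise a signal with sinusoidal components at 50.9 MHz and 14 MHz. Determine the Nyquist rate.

Highest-frequency component: 50.9 MHz.
Nyquist rate = 2 × 50.9 MHz = 101.8 MHz.

101.8 MHz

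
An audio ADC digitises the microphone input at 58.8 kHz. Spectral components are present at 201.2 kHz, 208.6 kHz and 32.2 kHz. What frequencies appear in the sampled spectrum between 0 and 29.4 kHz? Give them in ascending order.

fs/2 = 29.4 kHz.
201.2 kHz mod fs = 24.8 kHz.
24.8 kHz ≤ fs/2 = 29.4 kHz, appears at 24.8 kHz.
208.6 kHz mod fs = 32.2 kHz.
32.2 kHz > fs/2 = 29.4 kHz, folds to fs − 32.2 kHz = 26.6 kHz.
32.2 kHz > fs/2 = 29.4 kHz, folds to fs − 32.2 kHz = 26.6 kHz.
Distinct values: {24.8 kHz, 26.6 kHz}.

24.8 kHz, 26.6 kHz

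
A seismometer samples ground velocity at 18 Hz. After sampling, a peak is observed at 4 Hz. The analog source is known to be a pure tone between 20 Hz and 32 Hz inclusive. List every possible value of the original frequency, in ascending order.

22 Hz, 32 Hz

Frequencies that alias to 4 Hz are k·fs ± 4 Hz for integer k ≥ 0.
k=0: 4 Hz.
k=1: 14 Hz, 22 Hz.
k=2: 32 Hz, 40 Hz.
k=3: 50 Hz, 58 Hz.
Within [20 Hz, 32 Hz]: 22 Hz, 32 Hz.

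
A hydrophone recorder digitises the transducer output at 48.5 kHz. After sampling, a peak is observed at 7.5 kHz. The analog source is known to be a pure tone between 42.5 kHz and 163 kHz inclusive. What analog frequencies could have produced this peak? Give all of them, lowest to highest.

Frequencies that alias to 7.5 kHz are k·fs ± 7.5 kHz for integer k ≥ 0.
k=0: 7.5 kHz.
k=1: 41 kHz, 56 kHz.
k=2: 89.5 kHz, 104.5 kHz.
k=3: 138 kHz, 153 kHz.
k=4: 186.5 kHz, 201.5 kHz.
Within [42.5 kHz, 163 kHz]: 56 kHz, 89.5 kHz, 104.5 kHz, 138 kHz, 153 kHz.

56 kHz, 89.5 kHz, 104.5 kHz, 138 kHz, 153 kHz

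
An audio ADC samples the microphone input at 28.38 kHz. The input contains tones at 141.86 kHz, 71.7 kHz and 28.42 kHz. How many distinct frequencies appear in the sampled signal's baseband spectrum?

2

fs/2 = 14.19 kHz.
141.86 kHz mod fs = 28.34 kHz.
28.34 kHz > fs/2 = 14.19 kHz, folds to fs − 28.34 kHz = 0.04 kHz.
71.7 kHz mod fs = 14.94 kHz.
14.94 kHz > fs/2 = 14.19 kHz, folds to fs − 14.94 kHz = 13.44 kHz.
28.42 kHz mod fs = 0.04 kHz.
0.04 kHz ≤ fs/2 = 14.19 kHz, appears at 0.04 kHz.
Distinct values: {0.04 kHz, 13.44 kHz} → 2.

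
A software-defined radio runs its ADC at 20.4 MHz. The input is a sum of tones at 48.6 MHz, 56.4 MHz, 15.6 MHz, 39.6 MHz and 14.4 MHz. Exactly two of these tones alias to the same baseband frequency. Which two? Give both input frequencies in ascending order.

fs/2 = 10.2 MHz.
48.6 MHz mod fs = 7.8 MHz.
7.8 MHz ≤ fs/2 = 10.2 MHz, appears at 7.8 MHz.
56.4 MHz mod fs = 15.6 MHz.
15.6 MHz > fs/2 = 10.2 MHz, folds to fs − 15.6 MHz = 4.8 MHz.
15.6 MHz > fs/2 = 10.2 MHz, folds to fs − 15.6 MHz = 4.8 MHz.
39.6 MHz mod fs = 19.2 MHz.
19.2 MHz > fs/2 = 10.2 MHz, folds to fs − 19.2 MHz = 1.2 MHz.
14.4 MHz > fs/2 = 10.2 MHz, folds to fs − 14.4 MHz = 6 MHz.
15.6 MHz and 56.4 MHz both map to 4.8 MHz.

15.6 MHz, 56.4 MHz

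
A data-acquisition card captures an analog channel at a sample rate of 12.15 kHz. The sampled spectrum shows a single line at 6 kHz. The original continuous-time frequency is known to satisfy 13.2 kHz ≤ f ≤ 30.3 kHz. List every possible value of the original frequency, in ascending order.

18.15 kHz, 18.3 kHz, 30.3 kHz

Frequencies that alias to 6 kHz are k·fs ± 6 kHz for integer k ≥ 0.
k=0: 6 kHz.
k=1: 6.15 kHz, 18.15 kHz.
k=2: 18.3 kHz, 30.3 kHz.
k=3: 30.45 kHz, 42.45 kHz.
Within [13.2 kHz, 30.3 kHz]: 18.15 kHz, 18.3 kHz, 30.3 kHz.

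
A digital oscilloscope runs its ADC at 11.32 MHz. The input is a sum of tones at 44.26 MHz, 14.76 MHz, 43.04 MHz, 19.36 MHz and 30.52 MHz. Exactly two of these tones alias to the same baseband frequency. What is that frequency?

3.44 MHz

fs/2 = 5.66 MHz.
44.26 MHz mod fs = 10.3 MHz.
10.3 MHz > fs/2 = 5.66 MHz, folds to fs − 10.3 MHz = 1.02 MHz.
14.76 MHz mod fs = 3.44 MHz.
3.44 MHz ≤ fs/2 = 5.66 MHz, appears at 3.44 MHz.
43.04 MHz mod fs = 9.08 MHz.
9.08 MHz > fs/2 = 5.66 MHz, folds to fs − 9.08 MHz = 2.24 MHz.
19.36 MHz mod fs = 8.04 MHz.
8.04 MHz > fs/2 = 5.66 MHz, folds to fs − 8.04 MHz = 3.28 MHz.
30.52 MHz mod fs = 7.88 MHz.
7.88 MHz > fs/2 = 5.66 MHz, folds to fs − 7.88 MHz = 3.44 MHz.
14.76 MHz and 30.52 MHz both map to 3.44 MHz.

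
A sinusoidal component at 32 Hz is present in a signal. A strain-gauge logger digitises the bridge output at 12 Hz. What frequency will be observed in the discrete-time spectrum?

32 Hz mod fs = 8 Hz.
8 Hz > fs/2 = 6 Hz, folds to fs − 8 Hz = 4 Hz.

4 Hz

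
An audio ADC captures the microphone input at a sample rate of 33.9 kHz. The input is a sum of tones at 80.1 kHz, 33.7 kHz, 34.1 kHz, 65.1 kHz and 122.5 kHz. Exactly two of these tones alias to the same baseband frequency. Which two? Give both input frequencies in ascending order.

fs/2 = 16.95 kHz.
80.1 kHz mod fs = 12.3 kHz.
12.3 kHz ≤ fs/2 = 16.95 kHz, appears at 12.3 kHz.
33.7 kHz > fs/2 = 16.95 kHz, folds to fs − 33.7 kHz = 0.2 kHz.
34.1 kHz mod fs = 0.2 kHz.
0.2 kHz ≤ fs/2 = 16.95 kHz, appears at 0.2 kHz.
65.1 kHz mod fs = 31.2 kHz.
31.2 kHz > fs/2 = 16.95 kHz, folds to fs − 31.2 kHz = 2.7 kHz.
122.5 kHz mod fs = 20.8 kHz.
20.8 kHz > fs/2 = 16.95 kHz, folds to fs − 20.8 kHz = 13.1 kHz.
33.7 kHz and 34.1 kHz both map to 0.2 kHz.

33.7 kHz, 34.1 kHz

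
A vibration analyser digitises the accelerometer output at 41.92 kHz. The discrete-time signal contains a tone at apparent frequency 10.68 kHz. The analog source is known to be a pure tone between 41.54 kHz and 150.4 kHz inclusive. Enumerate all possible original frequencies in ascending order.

Frequencies that alias to 10.68 kHz are k·fs ± 10.68 kHz for integer k ≥ 0.
k=0: 10.68 kHz.
k=1: 31.24 kHz, 52.6 kHz.
k=2: 73.16 kHz, 94.52 kHz.
k=3: 115.08 kHz, 136.44 kHz.
k=4: 157 kHz, 178.36 kHz.
Within [41.54 kHz, 150.4 kHz]: 52.6 kHz, 73.16 kHz, 94.52 kHz, 115.08 kHz, 136.44 kHz.

52.6 kHz, 73.16 kHz, 94.52 kHz, 115.08 kHz, 136.44 kHz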